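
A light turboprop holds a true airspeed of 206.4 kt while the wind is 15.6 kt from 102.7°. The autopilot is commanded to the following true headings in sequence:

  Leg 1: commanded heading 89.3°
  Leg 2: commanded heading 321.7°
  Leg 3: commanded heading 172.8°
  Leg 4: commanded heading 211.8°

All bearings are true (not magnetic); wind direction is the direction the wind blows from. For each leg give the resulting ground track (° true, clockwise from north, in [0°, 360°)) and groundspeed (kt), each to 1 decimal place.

Leg 1: track=88.2°, groundspeed=191.3 kt
Leg 2: track=319.1°, groundspeed=218.7 kt
Leg 3: track=177.0°, groundspeed=201.6 kt
Leg 4: track=215.8°, groundspeed=212.0 kt

Leg 1: heading 89.3°; drift -1.1° → track 88.2°, groundspeed 191.3 kt
Leg 2: heading 321.7°; drift -2.6° → track 319.1°, groundspeed 218.7 kt
Leg 3: heading 172.8°; drift +4.2° → track 177.0°, groundspeed 201.6 kt
Leg 4: heading 211.8°; drift +4.0° → track 215.8°, groundspeed 212.0 kt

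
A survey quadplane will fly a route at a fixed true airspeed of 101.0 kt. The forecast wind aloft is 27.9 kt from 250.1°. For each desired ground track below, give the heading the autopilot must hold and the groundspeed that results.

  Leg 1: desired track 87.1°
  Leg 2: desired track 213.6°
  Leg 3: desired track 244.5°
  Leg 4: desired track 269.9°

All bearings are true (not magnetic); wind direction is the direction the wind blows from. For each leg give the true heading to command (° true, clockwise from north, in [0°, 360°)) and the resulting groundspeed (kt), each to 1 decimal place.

Leg 1: desired track 87.1°; wind correction +4.6° → command heading 91.7°, groundspeed 127.4 kt
Leg 2: desired track 213.6°; wind correction +9.5° → command heading 223.1°, groundspeed 77.2 kt
Leg 3: desired track 244.5°; wind correction +1.5° → command heading 246.0°, groundspeed 73.2 kt
Leg 4: desired track 269.9°; wind correction -5.4° → command heading 264.5°, groundspeed 74.3 kt

Leg 1: heading=91.7°, groundspeed=127.4 kt
Leg 2: heading=223.1°, groundspeed=77.2 kt
Leg 3: heading=246.0°, groundspeed=73.2 kt
Leg 4: heading=264.5°, groundspeed=74.3 kt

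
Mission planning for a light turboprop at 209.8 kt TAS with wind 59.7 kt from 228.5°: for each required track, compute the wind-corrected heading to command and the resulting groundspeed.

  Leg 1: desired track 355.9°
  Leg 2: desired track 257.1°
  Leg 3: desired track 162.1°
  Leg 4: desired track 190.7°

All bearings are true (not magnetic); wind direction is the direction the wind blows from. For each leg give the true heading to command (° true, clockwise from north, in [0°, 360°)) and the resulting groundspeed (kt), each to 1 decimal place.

Leg 1: heading=342.8°, groundspeed=240.6 kt
Leg 2: heading=249.3°, groundspeed=155.4 kt
Leg 3: heading=177.2°, groundspeed=178.6 kt
Leg 4: heading=200.7°, groundspeed=159.4 kt

Leg 1: desired track 355.9°; wind correction -13.1° → command heading 342.8°, groundspeed 240.6 kt
Leg 2: desired track 257.1°; wind correction -7.8° → command heading 249.3°, groundspeed 155.4 kt
Leg 3: desired track 162.1°; wind correction +15.1° → command heading 177.2°, groundspeed 178.6 kt
Leg 4: desired track 190.7°; wind correction +10.0° → command heading 200.7°, groundspeed 159.4 kt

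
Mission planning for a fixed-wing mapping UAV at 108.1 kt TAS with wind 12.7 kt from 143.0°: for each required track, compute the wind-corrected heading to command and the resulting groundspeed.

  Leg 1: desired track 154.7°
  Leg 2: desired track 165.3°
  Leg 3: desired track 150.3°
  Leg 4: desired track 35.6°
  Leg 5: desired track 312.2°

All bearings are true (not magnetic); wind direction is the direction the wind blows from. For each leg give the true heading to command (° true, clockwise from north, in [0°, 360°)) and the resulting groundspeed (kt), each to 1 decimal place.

Leg 1: heading=153.3°, groundspeed=95.6 kt
Leg 2: heading=162.7°, groundspeed=96.2 kt
Leg 3: heading=149.4°, groundspeed=95.5 kt
Leg 4: heading=42.0°, groundspeed=111.2 kt
Leg 5: heading=310.9°, groundspeed=120.5 kt

Leg 1: desired track 154.7°; wind correction -1.4° → command heading 153.3°, groundspeed 95.6 kt
Leg 2: desired track 165.3°; wind correction -2.6° → command heading 162.7°, groundspeed 96.2 kt
Leg 3: desired track 150.3°; wind correction -0.9° → command heading 149.4°, groundspeed 95.5 kt
Leg 4: desired track 35.6°; wind correction +6.4° → command heading 42.0°, groundspeed 111.2 kt
Leg 5: desired track 312.2°; wind correction -1.3° → command heading 310.9°, groundspeed 120.5 kt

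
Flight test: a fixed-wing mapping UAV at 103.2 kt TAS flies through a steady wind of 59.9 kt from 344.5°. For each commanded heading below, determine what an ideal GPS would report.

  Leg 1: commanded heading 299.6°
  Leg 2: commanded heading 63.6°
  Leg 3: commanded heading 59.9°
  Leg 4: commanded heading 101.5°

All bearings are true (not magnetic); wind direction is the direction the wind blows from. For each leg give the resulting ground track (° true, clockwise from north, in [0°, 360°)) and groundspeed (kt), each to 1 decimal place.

Leg 1: track=264.8°, groundspeed=74.0 kt
Leg 2: track=96.2°, groundspeed=109.1 kt
Leg 3: track=93.2°, groundspeed=105.5 kt
Leg 4: track=123.8°, groundspeed=140.9 kt

Leg 1: heading 299.6°; drift -34.8° → track 264.8°, groundspeed 74.0 kt
Leg 2: heading 63.6°; drift +32.6° → track 96.2°, groundspeed 109.1 kt
Leg 3: heading 59.9°; drift +33.3° → track 93.2°, groundspeed 105.5 kt
Leg 4: heading 101.5°; drift +22.3° → track 123.8°, groundspeed 140.9 kt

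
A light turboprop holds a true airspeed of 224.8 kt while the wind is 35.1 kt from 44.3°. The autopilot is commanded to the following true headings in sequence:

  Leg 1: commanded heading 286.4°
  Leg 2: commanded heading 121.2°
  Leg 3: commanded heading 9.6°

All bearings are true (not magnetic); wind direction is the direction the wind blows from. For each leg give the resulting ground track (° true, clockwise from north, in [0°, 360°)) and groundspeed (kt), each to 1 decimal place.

Leg 1: track=279.1°, groundspeed=243.2 kt
Leg 2: track=130.2°, groundspeed=219.5 kt
Leg 3: track=3.8°, groundspeed=197.0 kt

Leg 1: heading 286.4°; drift -7.3° → track 279.1°, groundspeed 243.2 kt
Leg 2: heading 121.2°; drift +9.0° → track 130.2°, groundspeed 219.5 kt
Leg 3: heading 9.6°; drift -5.8° → track 3.8°, groundspeed 197.0 kt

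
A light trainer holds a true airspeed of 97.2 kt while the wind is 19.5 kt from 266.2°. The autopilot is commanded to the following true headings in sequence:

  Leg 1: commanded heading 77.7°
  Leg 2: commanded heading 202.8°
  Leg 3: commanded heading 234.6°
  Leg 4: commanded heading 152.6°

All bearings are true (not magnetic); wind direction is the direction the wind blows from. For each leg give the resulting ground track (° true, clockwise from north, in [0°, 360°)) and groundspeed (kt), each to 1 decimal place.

Leg 1: heading 77.7°; drift +1.4° → track 79.1°, groundspeed 116.5 kt
Leg 2: heading 202.8°; drift -11.1° → track 191.7°, groundspeed 90.2 kt
Leg 3: heading 234.6°; drift -7.2° → track 227.4°, groundspeed 81.2 kt
Leg 4: heading 152.6°; drift -9.7° → track 142.9°, groundspeed 106.5 kt

Leg 1: track=79.1°, groundspeed=116.5 kt
Leg 2: track=191.7°, groundspeed=90.2 kt
Leg 3: track=227.4°, groundspeed=81.2 kt
Leg 4: track=142.9°, groundspeed=106.5 kt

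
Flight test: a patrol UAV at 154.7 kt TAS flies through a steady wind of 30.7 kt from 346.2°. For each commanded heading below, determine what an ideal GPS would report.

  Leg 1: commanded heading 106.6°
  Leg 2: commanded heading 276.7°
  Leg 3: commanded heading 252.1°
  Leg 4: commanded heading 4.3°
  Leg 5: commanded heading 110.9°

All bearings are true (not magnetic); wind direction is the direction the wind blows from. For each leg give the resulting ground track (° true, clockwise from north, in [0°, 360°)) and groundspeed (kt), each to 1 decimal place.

Leg 1: track=115.4°, groundspeed=172.3 kt
Leg 2: track=265.4°, groundspeed=146.8 kt
Leg 3: track=241.1°, groundspeed=159.9 kt
Leg 4: track=8.6°, groundspeed=125.9 kt
Leg 5: track=119.2°, groundspeed=174.0 kt

Leg 1: heading 106.6°; drift +8.8° → track 115.4°, groundspeed 172.3 kt
Leg 2: heading 276.7°; drift -11.3° → track 265.4°, groundspeed 146.8 kt
Leg 3: heading 252.1°; drift -11.0° → track 241.1°, groundspeed 159.9 kt
Leg 4: heading 4.3°; drift +4.3° → track 8.6°, groundspeed 125.9 kt
Leg 5: heading 110.9°; drift +8.3° → track 119.2°, groundspeed 174.0 kt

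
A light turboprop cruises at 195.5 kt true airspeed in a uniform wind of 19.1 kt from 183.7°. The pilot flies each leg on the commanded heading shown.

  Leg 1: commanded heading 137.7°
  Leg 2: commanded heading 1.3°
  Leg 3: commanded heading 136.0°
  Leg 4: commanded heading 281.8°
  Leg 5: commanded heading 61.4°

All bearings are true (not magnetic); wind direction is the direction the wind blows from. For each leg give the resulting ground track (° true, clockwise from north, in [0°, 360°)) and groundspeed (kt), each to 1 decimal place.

Leg 1: heading 137.7°; drift -4.3° → track 133.4°, groundspeed 182.7 kt
Leg 2: heading 1.3°; drift +0.2° → track 1.5°, groundspeed 214.6 kt
Leg 3: heading 136.0°; drift -4.4° → track 131.6°, groundspeed 183.2 kt
Leg 4: heading 281.8°; drift +5.5° → track 287.3°, groundspeed 199.1 kt
Leg 5: heading 61.4°; drift -4.5° → track 56.9°, groundspeed 206.3 kt

Leg 1: track=133.4°, groundspeed=182.7 kt
Leg 2: track=1.5°, groundspeed=214.6 kt
Leg 3: track=131.6°, groundspeed=183.2 kt
Leg 4: track=287.3°, groundspeed=199.1 kt
Leg 5: track=56.9°, groundspeed=206.3 kt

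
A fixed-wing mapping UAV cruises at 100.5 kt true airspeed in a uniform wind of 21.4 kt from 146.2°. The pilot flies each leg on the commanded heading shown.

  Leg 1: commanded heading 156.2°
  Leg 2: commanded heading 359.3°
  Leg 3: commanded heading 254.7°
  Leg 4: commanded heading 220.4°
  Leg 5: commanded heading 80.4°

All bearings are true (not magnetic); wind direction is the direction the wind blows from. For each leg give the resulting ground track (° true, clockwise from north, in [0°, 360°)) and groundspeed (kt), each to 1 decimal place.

Leg 1: track=158.9°, groundspeed=79.5 kt
Leg 2: track=353.7°, groundspeed=119.0 kt
Leg 3: track=265.4°, groundspeed=109.2 kt
Leg 4: track=232.7°, groundspeed=96.9 kt
Leg 5: track=68.4°, groundspeed=93.8 kt

Leg 1: heading 156.2°; drift +2.7° → track 158.9°, groundspeed 79.5 kt
Leg 2: heading 359.3°; drift -5.6° → track 353.7°, groundspeed 119.0 kt
Leg 3: heading 254.7°; drift +10.7° → track 265.4°, groundspeed 109.2 kt
Leg 4: heading 220.4°; drift +12.3° → track 232.7°, groundspeed 96.9 kt
Leg 5: heading 80.4°; drift -12.0° → track 68.4°, groundspeed 93.8 kt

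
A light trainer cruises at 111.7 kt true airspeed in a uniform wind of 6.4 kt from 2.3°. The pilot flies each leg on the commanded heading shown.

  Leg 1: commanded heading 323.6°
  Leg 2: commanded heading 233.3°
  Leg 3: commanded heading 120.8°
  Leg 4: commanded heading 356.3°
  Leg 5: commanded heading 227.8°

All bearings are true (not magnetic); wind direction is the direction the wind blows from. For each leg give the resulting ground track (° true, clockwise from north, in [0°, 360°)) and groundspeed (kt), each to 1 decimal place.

Leg 1: track=321.5°, groundspeed=106.8 kt
Leg 2: track=230.8°, groundspeed=115.8 kt
Leg 3: track=123.6°, groundspeed=114.9 kt
Leg 4: track=355.9°, groundspeed=105.3 kt
Leg 5: track=225.6°, groundspeed=116.3 kt

Leg 1: heading 323.6°; drift -2.1° → track 321.5°, groundspeed 106.8 kt
Leg 2: heading 233.3°; drift -2.5° → track 230.8°, groundspeed 115.8 kt
Leg 3: heading 120.8°; drift +2.8° → track 123.6°, groundspeed 114.9 kt
Leg 4: heading 356.3°; drift -0.4° → track 355.9°, groundspeed 105.3 kt
Leg 5: heading 227.8°; drift -2.2° → track 225.6°, groundspeed 116.3 kt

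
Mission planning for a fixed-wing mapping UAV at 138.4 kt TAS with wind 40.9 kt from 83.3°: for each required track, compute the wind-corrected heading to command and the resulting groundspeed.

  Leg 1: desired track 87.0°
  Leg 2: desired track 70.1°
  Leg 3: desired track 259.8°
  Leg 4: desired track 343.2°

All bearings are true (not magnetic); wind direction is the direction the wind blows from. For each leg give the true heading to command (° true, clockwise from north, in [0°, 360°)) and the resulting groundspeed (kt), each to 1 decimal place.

Leg 1: heading=85.9°, groundspeed=97.6 kt
Leg 2: heading=74.0°, groundspeed=98.3 kt
Leg 3: heading=258.8°, groundspeed=179.2 kt
Leg 4: heading=0.1°, groundspeed=139.6 kt

Leg 1: desired track 87.0°; wind correction -1.1° → command heading 85.9°, groundspeed 97.6 kt
Leg 2: desired track 70.1°; wind correction +3.9° → command heading 74.0°, groundspeed 98.3 kt
Leg 3: desired track 259.8°; wind correction -1.0° → command heading 258.8°, groundspeed 179.2 kt
Leg 4: desired track 343.2°; wind correction +16.9° → command heading 0.1°, groundspeed 139.6 kt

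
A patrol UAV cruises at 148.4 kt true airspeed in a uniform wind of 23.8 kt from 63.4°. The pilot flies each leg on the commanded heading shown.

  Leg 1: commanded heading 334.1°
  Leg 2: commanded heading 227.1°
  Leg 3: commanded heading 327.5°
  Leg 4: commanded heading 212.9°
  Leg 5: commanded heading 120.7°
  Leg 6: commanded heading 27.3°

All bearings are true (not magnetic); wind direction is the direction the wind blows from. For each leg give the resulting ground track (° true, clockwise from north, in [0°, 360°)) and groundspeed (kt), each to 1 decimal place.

Leg 1: heading 334.1°; drift -9.1° → track 325.0°, groundspeed 150.0 kt
Leg 2: heading 227.1°; drift +2.2° → track 229.3°, groundspeed 171.4 kt
Leg 3: heading 327.5°; drift -8.9° → track 318.6°, groundspeed 152.7 kt
Leg 4: heading 212.9°; drift +4.1° → track 217.0°, groundspeed 169.3 kt
Leg 5: heading 120.7°; drift +8.4° → track 129.1°, groundspeed 137.0 kt
Leg 6: heading 27.3°; drift -6.2° → track 21.1°, groundspeed 129.9 kt

Leg 1: track=325.0°, groundspeed=150.0 kt
Leg 2: track=229.3°, groundspeed=171.4 kt
Leg 3: track=318.6°, groundspeed=152.7 kt
Leg 4: track=217.0°, groundspeed=169.3 kt
Leg 5: track=129.1°, groundspeed=137.0 kt
Leg 6: track=21.1°, groundspeed=129.9 kt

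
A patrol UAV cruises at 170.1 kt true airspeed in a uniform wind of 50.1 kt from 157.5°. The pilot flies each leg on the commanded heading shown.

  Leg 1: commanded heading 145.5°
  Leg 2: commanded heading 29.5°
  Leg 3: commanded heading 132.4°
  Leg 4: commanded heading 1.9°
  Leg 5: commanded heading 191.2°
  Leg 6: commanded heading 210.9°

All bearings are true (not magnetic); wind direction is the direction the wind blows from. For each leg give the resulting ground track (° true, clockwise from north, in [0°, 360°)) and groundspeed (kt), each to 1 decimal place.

Leg 1: track=140.6°, groundspeed=121.5 kt
Leg 2: track=18.4°, groundspeed=204.8 kt
Leg 3: track=122.7°, groundspeed=126.5 kt
Leg 4: track=356.4°, groundspeed=216.7 kt
Leg 5: track=203.4°, groundspeed=131.4 kt
Leg 6: track=226.9°, groundspeed=145.9 kt

Leg 1: heading 145.5°; drift -4.9° → track 140.6°, groundspeed 121.5 kt
Leg 2: heading 29.5°; drift -11.1° → track 18.4°, groundspeed 204.8 kt
Leg 3: heading 132.4°; drift -9.7° → track 122.7°, groundspeed 126.5 kt
Leg 4: heading 1.9°; drift -5.5° → track 356.4°, groundspeed 216.7 kt
Leg 5: heading 191.2°; drift +12.2° → track 203.4°, groundspeed 131.4 kt
Leg 6: heading 210.9°; drift +16.0° → track 226.9°, groundspeed 145.9 kt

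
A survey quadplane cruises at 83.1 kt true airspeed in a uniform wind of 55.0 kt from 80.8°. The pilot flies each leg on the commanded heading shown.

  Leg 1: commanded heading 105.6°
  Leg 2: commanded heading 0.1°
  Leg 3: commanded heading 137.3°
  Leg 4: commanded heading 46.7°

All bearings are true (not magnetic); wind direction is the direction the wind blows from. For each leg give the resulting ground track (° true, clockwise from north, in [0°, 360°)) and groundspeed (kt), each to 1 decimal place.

Leg 1: heading 105.6°; drift +34.8° → track 140.4°, groundspeed 40.4 kt
Leg 2: heading 0.1°; drift -36.2° → track 323.9°, groundspeed 91.9 kt
Leg 3: heading 137.3°; drift +41.0° → track 178.3°, groundspeed 69.9 kt
Leg 4: heading 46.7°; drift -39.4° → track 7.3°, groundspeed 48.6 kt

Leg 1: track=140.4°, groundspeed=40.4 kt
Leg 2: track=323.9°, groundspeed=91.9 kt
Leg 3: track=178.3°, groundspeed=69.9 kt
Leg 4: track=7.3°, groundspeed=48.6 kt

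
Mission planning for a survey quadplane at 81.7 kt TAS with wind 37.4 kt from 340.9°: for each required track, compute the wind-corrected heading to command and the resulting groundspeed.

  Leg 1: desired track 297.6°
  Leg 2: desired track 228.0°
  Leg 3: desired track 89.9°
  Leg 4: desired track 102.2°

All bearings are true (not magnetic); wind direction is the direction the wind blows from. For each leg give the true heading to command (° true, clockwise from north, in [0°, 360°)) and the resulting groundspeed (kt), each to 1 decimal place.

Leg 1: heading=315.9°, groundspeed=50.4 kt
Leg 2: heading=252.9°, groundspeed=88.6 kt
Leg 3: heading=64.3°, groundspeed=85.8 kt
Leg 4: heading=79.2°, groundspeed=94.6 kt

Leg 1: desired track 297.6°; wind correction +18.3° → command heading 315.9°, groundspeed 50.4 kt
Leg 2: desired track 228.0°; wind correction +24.9° → command heading 252.9°, groundspeed 88.6 kt
Leg 3: desired track 89.9°; wind correction -25.6° → command heading 64.3°, groundspeed 85.8 kt
Leg 4: desired track 102.2°; wind correction -23.0° → command heading 79.2°, groundspeed 94.6 kt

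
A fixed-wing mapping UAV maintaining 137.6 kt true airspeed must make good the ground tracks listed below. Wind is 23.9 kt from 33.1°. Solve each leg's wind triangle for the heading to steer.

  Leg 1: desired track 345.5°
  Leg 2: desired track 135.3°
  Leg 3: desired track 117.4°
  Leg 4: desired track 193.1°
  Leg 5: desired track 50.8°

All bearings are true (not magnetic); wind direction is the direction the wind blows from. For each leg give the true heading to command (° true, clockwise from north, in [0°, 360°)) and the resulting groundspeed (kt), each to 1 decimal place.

Leg 1: desired track 345.5°; wind correction +7.4° → command heading 352.9°, groundspeed 120.3 kt
Leg 2: desired track 135.3°; wind correction -9.8° → command heading 125.5°, groundspeed 140.7 kt
Leg 3: desired track 117.4°; wind correction -10.0° → command heading 107.4°, groundspeed 133.2 kt
Leg 4: desired track 193.1°; wind correction -3.4° → command heading 189.7°, groundspeed 159.8 kt
Leg 5: desired track 50.8°; wind correction -3.0° → command heading 47.8°, groundspeed 114.6 kt

Leg 1: heading=352.9°, groundspeed=120.3 kt
Leg 2: heading=125.5°, groundspeed=140.7 kt
Leg 3: heading=107.4°, groundspeed=133.2 kt
Leg 4: heading=189.7°, groundspeed=159.8 kt
Leg 5: heading=47.8°, groundspeed=114.6 kt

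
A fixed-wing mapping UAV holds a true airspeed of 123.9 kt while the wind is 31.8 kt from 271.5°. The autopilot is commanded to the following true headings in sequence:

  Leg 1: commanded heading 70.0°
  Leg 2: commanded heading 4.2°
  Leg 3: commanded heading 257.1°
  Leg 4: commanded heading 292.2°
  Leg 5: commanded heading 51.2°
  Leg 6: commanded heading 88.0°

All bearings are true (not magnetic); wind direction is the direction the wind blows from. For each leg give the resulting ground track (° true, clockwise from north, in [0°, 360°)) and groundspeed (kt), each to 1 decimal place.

Leg 1: track=74.3°, groundspeed=153.9 kt
Leg 2: track=18.4°, groundspeed=129.4 kt
Leg 3: track=252.2°, groundspeed=93.4 kt
Leg 4: track=299.0°, groundspeed=94.8 kt
Leg 5: track=59.1°, groundspeed=149.6 kt
Leg 6: track=88.7°, groundspeed=155.7 kt

Leg 1: heading 70.0°; drift +4.3° → track 74.3°, groundspeed 153.9 kt
Leg 2: heading 4.2°; drift +14.2° → track 18.4°, groundspeed 129.4 kt
Leg 3: heading 257.1°; drift -4.9° → track 252.2°, groundspeed 93.4 kt
Leg 4: heading 292.2°; drift +6.8° → track 299.0°, groundspeed 94.8 kt
Leg 5: heading 51.2°; drift +7.9° → track 59.1°, groundspeed 149.6 kt
Leg 6: heading 88.0°; drift +0.7° → track 88.7°, groundspeed 155.7 kt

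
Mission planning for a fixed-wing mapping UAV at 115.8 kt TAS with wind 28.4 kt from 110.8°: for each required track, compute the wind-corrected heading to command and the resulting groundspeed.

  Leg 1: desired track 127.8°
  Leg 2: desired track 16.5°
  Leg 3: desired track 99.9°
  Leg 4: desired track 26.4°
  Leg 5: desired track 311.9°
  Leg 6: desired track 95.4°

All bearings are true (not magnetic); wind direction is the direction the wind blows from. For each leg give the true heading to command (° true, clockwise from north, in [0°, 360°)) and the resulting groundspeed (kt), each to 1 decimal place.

Leg 1: heading=123.7°, groundspeed=88.3 kt
Leg 2: heading=30.7°, groundspeed=114.4 kt
Leg 3: heading=102.6°, groundspeed=87.8 kt
Leg 4: heading=40.5°, groundspeed=109.5 kt
Leg 5: heading=317.0°, groundspeed=141.8 kt
Leg 6: heading=99.1°, groundspeed=88.2 kt

Leg 1: desired track 127.8°; wind correction -4.1° → command heading 123.7°, groundspeed 88.3 kt
Leg 2: desired track 16.5°; wind correction +14.2° → command heading 30.7°, groundspeed 114.4 kt
Leg 3: desired track 99.9°; wind correction +2.7° → command heading 102.6°, groundspeed 87.8 kt
Leg 4: desired track 26.4°; wind correction +14.1° → command heading 40.5°, groundspeed 109.5 kt
Leg 5: desired track 311.9°; wind correction +5.1° → command heading 317.0°, groundspeed 141.8 kt
Leg 6: desired track 95.4°; wind correction +3.7° → command heading 99.1°, groundspeed 88.2 kt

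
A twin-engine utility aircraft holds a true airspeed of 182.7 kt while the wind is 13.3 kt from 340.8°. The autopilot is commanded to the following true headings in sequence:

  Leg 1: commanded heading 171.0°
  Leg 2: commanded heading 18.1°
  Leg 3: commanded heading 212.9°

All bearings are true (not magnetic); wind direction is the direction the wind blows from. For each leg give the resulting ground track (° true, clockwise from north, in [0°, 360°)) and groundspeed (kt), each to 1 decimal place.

Leg 1: track=170.3°, groundspeed=195.8 kt
Leg 2: track=20.8°, groundspeed=172.3 kt
Leg 3: track=209.8°, groundspeed=191.2 kt

Leg 1: heading 171.0°; drift -0.7° → track 170.3°, groundspeed 195.8 kt
Leg 2: heading 18.1°; drift +2.7° → track 20.8°, groundspeed 172.3 kt
Leg 3: heading 212.9°; drift -3.1° → track 209.8°, groundspeed 191.2 kt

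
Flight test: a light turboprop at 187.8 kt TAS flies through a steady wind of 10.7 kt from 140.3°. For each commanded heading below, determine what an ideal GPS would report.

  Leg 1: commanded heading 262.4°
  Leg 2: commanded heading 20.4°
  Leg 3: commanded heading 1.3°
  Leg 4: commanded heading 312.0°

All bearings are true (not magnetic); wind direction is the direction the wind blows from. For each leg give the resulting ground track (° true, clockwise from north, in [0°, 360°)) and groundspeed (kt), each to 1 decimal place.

Leg 1: heading 262.4°; drift +2.7° → track 265.1°, groundspeed 193.7 kt
Leg 2: heading 20.4°; drift -2.7° → track 17.7°, groundspeed 193.4 kt
Leg 3: heading 1.3°; drift -2.1° → track 359.2°, groundspeed 196.0 kt
Leg 4: heading 312.0°; drift +0.4° → track 312.4°, groundspeed 198.4 kt

Leg 1: track=265.1°, groundspeed=193.7 kt
Leg 2: track=17.7°, groundspeed=193.4 kt
Leg 3: track=359.2°, groundspeed=196.0 kt
Leg 4: track=312.4°, groundspeed=198.4 kt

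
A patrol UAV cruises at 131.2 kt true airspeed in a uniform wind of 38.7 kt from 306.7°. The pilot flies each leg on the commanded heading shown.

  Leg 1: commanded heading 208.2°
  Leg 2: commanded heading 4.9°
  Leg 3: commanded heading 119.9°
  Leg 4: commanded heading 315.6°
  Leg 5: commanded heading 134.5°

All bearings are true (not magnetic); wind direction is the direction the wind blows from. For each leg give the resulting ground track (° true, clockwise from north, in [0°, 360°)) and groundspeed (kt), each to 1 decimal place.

Leg 1: heading 208.2°; drift -15.6° → track 192.6°, groundspeed 142.2 kt
Leg 2: heading 4.9°; drift +16.5° → track 21.4°, groundspeed 115.6 kt
Leg 3: heading 119.9°; drift +1.5° → track 121.4°, groundspeed 169.7 kt
Leg 4: heading 315.6°; drift +3.7° → track 319.3°, groundspeed 93.2 kt
Leg 5: heading 134.5°; drift -1.8° → track 132.7°, groundspeed 169.6 kt

Leg 1: track=192.6°, groundspeed=142.2 kt
Leg 2: track=21.4°, groundspeed=115.6 kt
Leg 3: track=121.4°, groundspeed=169.7 kt
Leg 4: track=319.3°, groundspeed=93.2 kt
Leg 5: track=132.7°, groundspeed=169.6 kt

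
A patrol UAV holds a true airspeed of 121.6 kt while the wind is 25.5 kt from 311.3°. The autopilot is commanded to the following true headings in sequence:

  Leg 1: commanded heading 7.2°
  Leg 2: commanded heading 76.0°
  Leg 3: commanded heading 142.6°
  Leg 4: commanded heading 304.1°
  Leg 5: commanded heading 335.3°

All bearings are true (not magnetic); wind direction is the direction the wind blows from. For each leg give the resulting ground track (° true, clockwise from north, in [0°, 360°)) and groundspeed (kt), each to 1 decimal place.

Leg 1: track=18.3°, groundspeed=109.4 kt
Leg 2: track=84.8°, groundspeed=137.7 kt
Leg 3: track=140.6°, groundspeed=146.7 kt
Leg 4: track=302.2°, groundspeed=96.4 kt
Leg 5: track=341.3°, groundspeed=98.9 kt

Leg 1: heading 7.2°; drift +11.1° → track 18.3°, groundspeed 109.4 kt
Leg 2: heading 76.0°; drift +8.8° → track 84.8°, groundspeed 137.7 kt
Leg 3: heading 142.6°; drift -2.0° → track 140.6°, groundspeed 146.7 kt
Leg 4: heading 304.1°; drift -1.9° → track 302.2°, groundspeed 96.4 kt
Leg 5: heading 335.3°; drift +6.0° → track 341.3°, groundspeed 98.9 kt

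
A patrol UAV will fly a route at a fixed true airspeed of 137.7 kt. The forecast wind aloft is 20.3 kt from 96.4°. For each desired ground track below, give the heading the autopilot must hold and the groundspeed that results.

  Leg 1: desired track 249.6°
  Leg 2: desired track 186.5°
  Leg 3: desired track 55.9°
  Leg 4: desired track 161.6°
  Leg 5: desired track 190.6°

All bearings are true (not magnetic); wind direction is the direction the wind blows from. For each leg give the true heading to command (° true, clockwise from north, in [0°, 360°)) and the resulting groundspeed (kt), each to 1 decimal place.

Leg 1: heading=245.8°, groundspeed=155.5 kt
Leg 2: heading=178.0°, groundspeed=136.2 kt
Leg 3: heading=61.4°, groundspeed=121.6 kt
Leg 4: heading=153.9°, groundspeed=127.9 kt
Leg 5: heading=182.1°, groundspeed=137.7 kt

Leg 1: desired track 249.6°; wind correction -3.8° → command heading 245.8°, groundspeed 155.5 kt
Leg 2: desired track 186.5°; wind correction -8.5° → command heading 178.0°, groundspeed 136.2 kt
Leg 3: desired track 55.9°; wind correction +5.5° → command heading 61.4°, groundspeed 121.6 kt
Leg 4: desired track 161.6°; wind correction -7.7° → command heading 153.9°, groundspeed 127.9 kt
Leg 5: desired track 190.6°; wind correction -8.5° → command heading 182.1°, groundspeed 137.7 kt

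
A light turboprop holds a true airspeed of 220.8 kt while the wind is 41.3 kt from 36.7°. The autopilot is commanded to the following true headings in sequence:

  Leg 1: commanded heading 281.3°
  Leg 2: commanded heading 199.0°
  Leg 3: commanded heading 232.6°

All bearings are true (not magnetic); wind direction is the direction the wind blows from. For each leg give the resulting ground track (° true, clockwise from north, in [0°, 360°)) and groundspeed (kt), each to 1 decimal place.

Leg 1: heading 281.3°; drift -8.9° → track 272.4°, groundspeed 241.4 kt
Leg 2: heading 199.0°; drift +2.8° → track 201.8°, groundspeed 260.4 kt
Leg 3: heading 232.6°; drift -2.5° → track 230.1°, groundspeed 260.8 kt

Leg 1: track=272.4°, groundspeed=241.4 kt
Leg 2: track=201.8°, groundspeed=260.4 kt
Leg 3: track=230.1°, groundspeed=260.8 kt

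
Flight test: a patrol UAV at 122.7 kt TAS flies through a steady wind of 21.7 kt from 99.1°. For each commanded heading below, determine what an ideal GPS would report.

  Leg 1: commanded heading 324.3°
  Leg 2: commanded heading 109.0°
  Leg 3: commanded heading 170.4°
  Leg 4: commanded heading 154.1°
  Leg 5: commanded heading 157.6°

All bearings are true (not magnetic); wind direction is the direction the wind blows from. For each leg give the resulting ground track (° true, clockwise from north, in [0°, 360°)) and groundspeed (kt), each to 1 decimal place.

Leg 1: heading 324.3°; drift -6.4° → track 317.9°, groundspeed 138.8 kt
Leg 2: heading 109.0°; drift +2.1° → track 111.1°, groundspeed 101.4 kt
Leg 3: heading 170.4°; drift +10.1° → track 180.5°, groundspeed 117.6 kt
Leg 4: heading 154.1°; drift +9.2° → track 163.3°, groundspeed 111.7 kt
Leg 5: heading 157.6°; drift +9.4° → track 167.0°, groundspeed 112.9 kt

Leg 1: track=317.9°, groundspeed=138.8 kt
Leg 2: track=111.1°, groundspeed=101.4 kt
Leg 3: track=180.5°, groundspeed=117.6 kt
Leg 4: track=163.3°, groundspeed=111.7 kt
Leg 5: track=167.0°, groundspeed=112.9 kt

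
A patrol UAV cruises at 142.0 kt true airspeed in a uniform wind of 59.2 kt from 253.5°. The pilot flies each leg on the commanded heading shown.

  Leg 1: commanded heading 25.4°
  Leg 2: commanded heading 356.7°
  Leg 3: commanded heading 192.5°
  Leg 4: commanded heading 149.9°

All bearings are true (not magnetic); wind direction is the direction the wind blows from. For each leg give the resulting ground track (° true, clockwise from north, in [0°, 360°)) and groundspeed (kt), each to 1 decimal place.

Leg 1: heading 25.4°; drift +13.6° → track 39.0°, groundspeed 186.8 kt
Leg 2: heading 356.7°; drift +20.3° → track 17.0°, groundspeed 165.9 kt
Leg 3: heading 192.5°; drift -24.6° → track 167.9°, groundspeed 124.6 kt
Leg 4: heading 149.9°; drift -20.3° → track 129.6°, groundspeed 166.2 kt

Leg 1: track=39.0°, groundspeed=186.8 kt
Leg 2: track=17.0°, groundspeed=165.9 kt
Leg 3: track=167.9°, groundspeed=124.6 kt
Leg 4: track=129.6°, groundspeed=166.2 kt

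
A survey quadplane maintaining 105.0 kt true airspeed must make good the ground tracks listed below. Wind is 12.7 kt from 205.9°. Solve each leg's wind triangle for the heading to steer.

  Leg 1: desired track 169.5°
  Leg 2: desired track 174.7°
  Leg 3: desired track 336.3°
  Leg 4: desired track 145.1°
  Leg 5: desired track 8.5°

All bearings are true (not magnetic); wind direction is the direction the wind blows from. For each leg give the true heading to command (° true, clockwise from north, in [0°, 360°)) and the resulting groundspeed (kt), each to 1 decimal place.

Leg 1: desired track 169.5°; wind correction +4.1° → command heading 173.6°, groundspeed 94.5 kt
Leg 2: desired track 174.7°; wind correction +3.6° → command heading 178.3°, groundspeed 93.9 kt
Leg 3: desired track 336.3°; wind correction -5.3° → command heading 331.0°, groundspeed 112.8 kt
Leg 4: desired track 145.1°; wind correction +6.1° → command heading 151.2°, groundspeed 98.2 kt
Leg 5: desired track 8.5°; wind correction -2.1° → command heading 6.4°, groundspeed 117.1 kt

Leg 1: heading=173.6°, groundspeed=94.5 kt
Leg 2: heading=178.3°, groundspeed=93.9 kt
Leg 3: heading=331.0°, groundspeed=112.8 kt
Leg 4: heading=151.2°, groundspeed=98.2 kt
Leg 5: heading=6.4°, groundspeed=117.1 kt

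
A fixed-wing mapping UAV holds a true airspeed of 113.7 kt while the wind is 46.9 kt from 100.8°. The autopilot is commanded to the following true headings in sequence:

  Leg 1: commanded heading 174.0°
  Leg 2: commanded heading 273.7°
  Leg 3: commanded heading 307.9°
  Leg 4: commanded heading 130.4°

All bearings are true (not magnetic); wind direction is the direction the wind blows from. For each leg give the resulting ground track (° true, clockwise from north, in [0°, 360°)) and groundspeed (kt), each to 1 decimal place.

Leg 1: track=198.1°, groundspeed=109.7 kt
Leg 2: track=275.8°, groundspeed=160.3 kt
Leg 3: track=300.1°, groundspeed=156.9 kt
Leg 4: track=148.0°, groundspeed=76.5 kt

Leg 1: heading 174.0°; drift +24.1° → track 198.1°, groundspeed 109.7 kt
Leg 2: heading 273.7°; drift +2.1° → track 275.8°, groundspeed 160.3 kt
Leg 3: heading 307.9°; drift -7.8° → track 300.1°, groundspeed 156.9 kt
Leg 4: heading 130.4°; drift +17.6° → track 148.0°, groundspeed 76.5 kt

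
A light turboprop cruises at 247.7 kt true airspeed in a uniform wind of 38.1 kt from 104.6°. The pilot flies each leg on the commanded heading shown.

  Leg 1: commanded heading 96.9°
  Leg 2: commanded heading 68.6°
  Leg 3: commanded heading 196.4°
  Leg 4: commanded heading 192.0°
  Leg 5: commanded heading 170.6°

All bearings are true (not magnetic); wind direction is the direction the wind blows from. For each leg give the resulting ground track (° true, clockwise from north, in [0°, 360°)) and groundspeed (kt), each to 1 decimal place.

Leg 1: track=95.5°, groundspeed=210.0 kt
Leg 2: track=62.7°, groundspeed=218.0 kt
Leg 3: track=205.1°, groundspeed=251.8 kt
Leg 4: track=200.8°, groundspeed=248.9 kt
Leg 5: track=179.1°, groundspeed=234.8 kt

Leg 1: heading 96.9°; drift -1.4° → track 95.5°, groundspeed 210.0 kt
Leg 2: heading 68.6°; drift -5.9° → track 62.7°, groundspeed 218.0 kt
Leg 3: heading 196.4°; drift +8.7° → track 205.1°, groundspeed 251.8 kt
Leg 4: heading 192.0°; drift +8.8° → track 200.8°, groundspeed 248.9 kt
Leg 5: heading 170.6°; drift +8.5° → track 179.1°, groundspeed 234.8 kt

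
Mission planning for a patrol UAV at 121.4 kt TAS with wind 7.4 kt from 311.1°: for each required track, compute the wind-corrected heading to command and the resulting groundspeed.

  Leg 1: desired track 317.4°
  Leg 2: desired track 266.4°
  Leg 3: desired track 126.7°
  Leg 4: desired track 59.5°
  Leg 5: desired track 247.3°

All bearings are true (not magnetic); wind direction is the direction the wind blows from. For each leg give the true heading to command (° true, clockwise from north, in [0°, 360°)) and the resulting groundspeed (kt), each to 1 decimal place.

Leg 1: heading=317.0°, groundspeed=114.0 kt
Leg 2: heading=268.9°, groundspeed=116.0 kt
Leg 3: heading=126.4°, groundspeed=128.8 kt
Leg 4: heading=56.2°, groundspeed=123.5 kt
Leg 5: heading=250.4°, groundspeed=118.0 kt

Leg 1: desired track 317.4°; wind correction -0.4° → command heading 317.0°, groundspeed 114.0 kt
Leg 2: desired track 266.4°; wind correction +2.5° → command heading 268.9°, groundspeed 116.0 kt
Leg 3: desired track 126.7°; wind correction -0.3° → command heading 126.4°, groundspeed 128.8 kt
Leg 4: desired track 59.5°; wind correction -3.3° → command heading 56.2°, groundspeed 123.5 kt
Leg 5: desired track 247.3°; wind correction +3.1° → command heading 250.4°, groundspeed 118.0 kt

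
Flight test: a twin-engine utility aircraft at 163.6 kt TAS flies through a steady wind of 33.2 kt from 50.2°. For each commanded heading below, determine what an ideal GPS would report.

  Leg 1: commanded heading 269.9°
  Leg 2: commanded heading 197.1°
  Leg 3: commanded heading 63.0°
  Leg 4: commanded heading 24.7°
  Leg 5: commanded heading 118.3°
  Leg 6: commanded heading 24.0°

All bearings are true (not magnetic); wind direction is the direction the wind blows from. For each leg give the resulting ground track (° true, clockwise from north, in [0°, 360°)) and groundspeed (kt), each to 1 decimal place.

Leg 1: heading 269.9°; drift -6.4° → track 263.5°, groundspeed 190.3 kt
Leg 2: heading 197.1°; drift +5.4° → track 202.5°, groundspeed 192.3 kt
Leg 3: heading 63.0°; drift +3.2° → track 66.2°, groundspeed 131.4 kt
Leg 4: heading 24.7°; drift -6.1° → track 18.6°, groundspeed 134.4 kt
Leg 5: heading 118.3°; drift +11.5° → track 129.8°, groundspeed 154.3 kt
Leg 6: heading 24.0°; drift -6.3° → track 17.7°, groundspeed 134.6 kt

Leg 1: track=263.5°, groundspeed=190.3 kt
Leg 2: track=202.5°, groundspeed=192.3 kt
Leg 3: track=66.2°, groundspeed=131.4 kt
Leg 4: track=18.6°, groundspeed=134.4 kt
Leg 5: track=129.8°, groundspeed=154.3 kt
Leg 6: track=17.7°, groundspeed=134.6 kt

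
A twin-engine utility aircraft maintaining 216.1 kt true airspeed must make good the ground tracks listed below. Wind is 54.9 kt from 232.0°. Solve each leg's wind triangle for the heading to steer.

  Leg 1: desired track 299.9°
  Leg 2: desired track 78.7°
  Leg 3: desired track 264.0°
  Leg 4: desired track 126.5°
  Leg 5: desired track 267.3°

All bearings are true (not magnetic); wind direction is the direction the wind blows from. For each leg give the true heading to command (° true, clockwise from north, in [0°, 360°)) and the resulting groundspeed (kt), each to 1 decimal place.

Leg 1: heading=286.3°, groundspeed=189.4 kt
Leg 2: heading=85.3°, groundspeed=263.7 kt
Leg 3: heading=256.3°, groundspeed=167.6 kt
Leg 4: heading=140.7°, groundspeed=224.2 kt
Leg 5: heading=258.9°, groundspeed=169.0 kt

Leg 1: desired track 299.9°; wind correction -13.6° → command heading 286.3°, groundspeed 189.4 kt
Leg 2: desired track 78.7°; wind correction +6.6° → command heading 85.3°, groundspeed 263.7 kt
Leg 3: desired track 264.0°; wind correction -7.7° → command heading 256.3°, groundspeed 167.6 kt
Leg 4: desired track 126.5°; wind correction +14.2° → command heading 140.7°, groundspeed 224.2 kt
Leg 5: desired track 267.3°; wind correction -8.4° → command heading 258.9°, groundspeed 169.0 kt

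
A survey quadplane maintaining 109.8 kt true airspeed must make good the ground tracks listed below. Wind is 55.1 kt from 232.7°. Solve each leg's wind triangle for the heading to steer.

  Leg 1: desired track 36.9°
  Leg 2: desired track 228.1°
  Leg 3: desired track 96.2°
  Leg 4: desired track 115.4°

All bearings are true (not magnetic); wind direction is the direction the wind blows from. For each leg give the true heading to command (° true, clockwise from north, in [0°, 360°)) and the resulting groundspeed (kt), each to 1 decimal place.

Leg 1: desired track 36.9°; wind correction -7.9° → command heading 29.0°, groundspeed 161.8 kt
Leg 2: desired track 228.1°; wind correction +2.3° → command heading 230.4°, groundspeed 54.8 kt
Leg 3: desired track 96.2°; wind correction +20.2° → command heading 116.4°, groundspeed 143.0 kt
Leg 4: desired track 115.4°; wind correction +26.5° → command heading 141.9°, groundspeed 123.6 kt

Leg 1: heading=29.0°, groundspeed=161.8 kt
Leg 2: heading=230.4°, groundspeed=54.8 kt
Leg 3: heading=116.4°, groundspeed=143.0 kt
Leg 4: heading=141.9°, groundspeed=123.6 kt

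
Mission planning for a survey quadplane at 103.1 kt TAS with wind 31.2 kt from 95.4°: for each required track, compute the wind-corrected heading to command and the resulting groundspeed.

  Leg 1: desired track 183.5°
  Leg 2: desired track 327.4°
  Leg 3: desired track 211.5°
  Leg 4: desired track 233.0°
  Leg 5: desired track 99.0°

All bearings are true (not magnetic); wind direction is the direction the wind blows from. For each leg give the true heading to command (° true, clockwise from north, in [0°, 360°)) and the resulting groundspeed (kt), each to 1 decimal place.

Leg 1: desired track 183.5°; wind correction -17.6° → command heading 165.9°, groundspeed 97.2 kt
Leg 2: desired track 327.4°; wind correction +13.8° → command heading 341.2°, groundspeed 119.3 kt
Leg 3: desired track 211.5°; wind correction -15.8° → command heading 195.7°, groundspeed 112.9 kt
Leg 4: desired track 233.0°; wind correction -11.8° → command heading 221.2°, groundspeed 124.0 kt
Leg 5: desired track 99.0°; wind correction -1.1° → command heading 97.9°, groundspeed 71.9 kt

Leg 1: heading=165.9°, groundspeed=97.2 kt
Leg 2: heading=341.2°, groundspeed=119.3 kt
Leg 3: heading=195.7°, groundspeed=112.9 kt
Leg 4: heading=221.2°, groundspeed=124.0 kt
Leg 5: heading=97.9°, groundspeed=71.9 kt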